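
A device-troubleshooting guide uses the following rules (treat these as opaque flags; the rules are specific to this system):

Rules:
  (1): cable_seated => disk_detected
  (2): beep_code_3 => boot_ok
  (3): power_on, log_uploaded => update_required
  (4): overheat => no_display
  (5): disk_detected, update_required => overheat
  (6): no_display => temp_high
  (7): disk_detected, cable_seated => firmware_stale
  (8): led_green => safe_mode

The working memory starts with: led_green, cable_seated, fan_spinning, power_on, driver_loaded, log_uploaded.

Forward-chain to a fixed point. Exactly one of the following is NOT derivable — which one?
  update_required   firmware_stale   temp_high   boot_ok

Round 1 — (1), (3), (8), derive disk_detected, update_required, safe_mode.
Round 2 — (5), (7), derive overheat, firmware_stale.
Round 3 — (4), derive no_display.
Round 4 — (6), derive temp_high.
Derived: update_required (round 1), firmware_stale (round 2), temp_high (round 4). boot_ok never appears in any round.

boot_ok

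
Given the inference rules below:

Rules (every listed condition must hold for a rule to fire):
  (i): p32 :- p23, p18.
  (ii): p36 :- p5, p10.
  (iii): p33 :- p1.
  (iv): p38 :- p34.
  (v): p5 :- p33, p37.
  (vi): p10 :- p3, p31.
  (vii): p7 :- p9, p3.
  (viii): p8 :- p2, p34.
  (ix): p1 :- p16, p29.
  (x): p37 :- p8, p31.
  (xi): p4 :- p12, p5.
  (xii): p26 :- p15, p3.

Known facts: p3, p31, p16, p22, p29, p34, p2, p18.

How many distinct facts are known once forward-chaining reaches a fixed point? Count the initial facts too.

16

[1] (iv) [p38 :- p34.]; (vi) [p10 :- p3, p31.]; (viii) [p8 :- p2, p34.]; (ix) [p1 :- p16, p29.]. ⇒ new: p38, p10, p8, p1.
[2] (iii) [p33 :- p1.]; (x) [p37 :- p8, p31.]. ⇒ new: p33, p37.
[3] (v) [p5 :- p33, p37.]. ⇒ new: p5.
[4] (ii) [p36 :- p5, p10.]. ⇒ new: p36.
Closure: {p1, p10, p16, p18, p2, p22, p29, p3, p31, p33, p34, p36, p37, p38, p5, p8} — 16 facts.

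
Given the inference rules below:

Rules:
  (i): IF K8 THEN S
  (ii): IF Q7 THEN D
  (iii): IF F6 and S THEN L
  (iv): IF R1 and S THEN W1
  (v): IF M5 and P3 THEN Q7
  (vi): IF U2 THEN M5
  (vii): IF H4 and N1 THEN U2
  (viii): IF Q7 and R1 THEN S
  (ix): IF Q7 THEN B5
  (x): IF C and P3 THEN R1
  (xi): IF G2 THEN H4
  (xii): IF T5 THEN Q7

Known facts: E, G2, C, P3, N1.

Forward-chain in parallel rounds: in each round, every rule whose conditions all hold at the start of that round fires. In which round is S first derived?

Round 1 — (x), (xi), derive R1, H4.
Round 2 — (vii), derive U2.
Round 3 — (vi), derive M5.
Round 4 — (v), derive Q7.
Round 5 — (ii), (viii), (ix), derive D, S, B5.
S first appears in round 5.

5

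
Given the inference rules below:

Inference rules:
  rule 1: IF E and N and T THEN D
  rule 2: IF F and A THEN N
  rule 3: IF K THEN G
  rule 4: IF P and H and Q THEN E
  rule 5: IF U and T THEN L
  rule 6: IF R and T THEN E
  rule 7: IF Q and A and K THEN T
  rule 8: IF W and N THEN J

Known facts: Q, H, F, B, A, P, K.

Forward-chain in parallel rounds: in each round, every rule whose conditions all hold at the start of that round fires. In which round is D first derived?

2

Round 1 — rule 2, rule 3, rule 4, rule 7, derive N, G, E, T.
Round 2 — rule 1, derive D.
D first appears in round 2.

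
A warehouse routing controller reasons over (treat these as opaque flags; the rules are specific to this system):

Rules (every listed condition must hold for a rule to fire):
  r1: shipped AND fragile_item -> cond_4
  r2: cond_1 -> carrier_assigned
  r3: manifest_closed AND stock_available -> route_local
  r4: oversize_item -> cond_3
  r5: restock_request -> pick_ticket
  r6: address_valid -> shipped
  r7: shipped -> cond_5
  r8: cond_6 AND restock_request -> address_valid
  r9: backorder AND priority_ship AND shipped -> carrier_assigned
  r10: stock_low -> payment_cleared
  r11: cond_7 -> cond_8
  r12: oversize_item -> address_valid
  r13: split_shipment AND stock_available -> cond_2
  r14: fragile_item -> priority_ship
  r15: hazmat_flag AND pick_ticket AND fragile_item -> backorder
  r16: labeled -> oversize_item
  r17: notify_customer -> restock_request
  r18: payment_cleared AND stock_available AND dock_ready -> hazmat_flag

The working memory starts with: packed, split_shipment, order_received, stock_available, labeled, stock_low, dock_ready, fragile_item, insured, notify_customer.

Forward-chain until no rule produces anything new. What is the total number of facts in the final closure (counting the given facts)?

Round 1 — r10, r13, r14, r16, r17, derive payment_cleared, cond_2, priority_ship, oversize_item, restock_request.
Round 2 — r4, r5, r12, r18, derive cond_3, pick_ticket, address_valid, hazmat_flag.
Round 3 — r6, r15, derive shipped, backorder.
Round 4 — r1, r7, r9, derive cond_4, cond_5, carrier_assigned.
Closure: {address_valid, backorder, carrier_assigned, cond_2, cond_3, cond_4, cond_5, dock_ready, fragile_item, hazmat_flag, insured, labeled, notify_customer, order_received, oversize_item, packed, payment_cleared, pick_ticket, priority_ship, restock_request, shipped, split_shipment, stock_available, stock_low} — 24 facts.

24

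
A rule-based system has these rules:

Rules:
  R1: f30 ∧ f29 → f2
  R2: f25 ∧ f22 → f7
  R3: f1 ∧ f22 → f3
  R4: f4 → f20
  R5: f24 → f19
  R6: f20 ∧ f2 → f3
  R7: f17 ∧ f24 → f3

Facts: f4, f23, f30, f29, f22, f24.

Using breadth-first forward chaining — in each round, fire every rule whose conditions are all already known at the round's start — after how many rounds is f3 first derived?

2

Round 1 fires R1, R4, R5, giving f2, f20, f19.
Round 2 fires R6, giving f3.
f3 first appears in round 2.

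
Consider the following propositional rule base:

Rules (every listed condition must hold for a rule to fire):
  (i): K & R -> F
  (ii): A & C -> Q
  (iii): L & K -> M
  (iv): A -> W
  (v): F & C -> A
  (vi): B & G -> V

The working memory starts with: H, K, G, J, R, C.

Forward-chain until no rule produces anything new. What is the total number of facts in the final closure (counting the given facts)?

10

Round 1: (i) [K & R -> F]. New: F.
Round 2: (v) [F & C -> A]. New: A.
Round 3: (ii) [A & C -> Q]; (iv) [A -> W]. New: Q, W.
Closure: {A, C, F, G, H, J, K, Q, R, W} — 10 facts.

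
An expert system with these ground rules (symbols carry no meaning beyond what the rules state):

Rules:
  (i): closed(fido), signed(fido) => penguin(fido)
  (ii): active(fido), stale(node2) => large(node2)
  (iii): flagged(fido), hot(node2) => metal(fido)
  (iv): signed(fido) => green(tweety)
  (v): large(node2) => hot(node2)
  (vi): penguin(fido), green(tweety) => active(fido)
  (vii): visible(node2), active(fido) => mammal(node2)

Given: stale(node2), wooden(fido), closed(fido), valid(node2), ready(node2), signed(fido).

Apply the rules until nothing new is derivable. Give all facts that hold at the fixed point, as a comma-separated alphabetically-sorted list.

active(fido), closed(fido), green(tweety), hot(node2), large(node2), penguin(fido), ready(node2), signed(fido), stale(node2), valid(node2), wooden(fido)

Round 1 — (i), (iv), derive penguin(fido), green(tweety).
Round 2 — (vi), derive active(fido).
Round 3 — (ii), derive large(node2).
Round 4 — (v), derive hot(node2).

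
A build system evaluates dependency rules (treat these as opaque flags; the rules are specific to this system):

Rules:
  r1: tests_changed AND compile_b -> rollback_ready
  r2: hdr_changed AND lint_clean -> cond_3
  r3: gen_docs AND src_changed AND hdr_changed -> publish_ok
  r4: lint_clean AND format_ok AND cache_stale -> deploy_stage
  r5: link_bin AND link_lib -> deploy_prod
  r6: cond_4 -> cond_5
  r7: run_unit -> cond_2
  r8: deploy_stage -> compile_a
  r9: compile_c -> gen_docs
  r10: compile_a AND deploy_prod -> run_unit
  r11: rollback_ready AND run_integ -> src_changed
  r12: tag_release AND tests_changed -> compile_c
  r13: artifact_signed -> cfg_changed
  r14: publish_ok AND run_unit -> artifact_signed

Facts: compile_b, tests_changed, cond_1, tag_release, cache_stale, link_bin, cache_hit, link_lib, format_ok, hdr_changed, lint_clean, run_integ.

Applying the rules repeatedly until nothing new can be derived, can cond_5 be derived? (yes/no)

no

Round 1 — r1, r2, r4, r5, r12, derive rollback_ready, cond_3, deploy_stage, deploy_prod, compile_c.
Round 2 — r8, r9, r11, derive compile_a, gen_docs, src_changed.
Round 3 — r3, r10, derive publish_ok, run_unit.
Round 4 — r7, r14, derive cond_2, artifact_signed.
Round 5 — r13, derive cfg_changed.
Fixed point reached. cond_5 is concluded only by r6; r6 needs cond_4 (never derived).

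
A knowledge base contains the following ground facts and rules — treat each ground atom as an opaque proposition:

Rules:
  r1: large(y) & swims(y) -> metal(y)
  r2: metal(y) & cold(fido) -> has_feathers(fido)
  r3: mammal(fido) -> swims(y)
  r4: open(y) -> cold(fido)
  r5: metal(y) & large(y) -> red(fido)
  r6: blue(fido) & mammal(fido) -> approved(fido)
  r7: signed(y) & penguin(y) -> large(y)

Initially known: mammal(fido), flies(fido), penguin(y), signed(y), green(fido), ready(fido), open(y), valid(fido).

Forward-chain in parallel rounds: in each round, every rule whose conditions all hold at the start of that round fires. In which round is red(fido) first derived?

3

Round 1: r3 [mammal(fido) -> swims(y)]; r4 [open(y) -> cold(fido)]; r7 [signed(y) & penguin(y) -> large(y)]. New: swims(y), cold(fido), large(y).
Round 2: r1 [large(y) & swims(y) -> metal(y)]. New: metal(y).
Round 3: r2 [metal(y) & cold(fido) -> has_feathers(fido)]; r5 [metal(y) & large(y) -> red(fido)]. New: has_feathers(fido), red(fido).
red(fido) first appears in round 3.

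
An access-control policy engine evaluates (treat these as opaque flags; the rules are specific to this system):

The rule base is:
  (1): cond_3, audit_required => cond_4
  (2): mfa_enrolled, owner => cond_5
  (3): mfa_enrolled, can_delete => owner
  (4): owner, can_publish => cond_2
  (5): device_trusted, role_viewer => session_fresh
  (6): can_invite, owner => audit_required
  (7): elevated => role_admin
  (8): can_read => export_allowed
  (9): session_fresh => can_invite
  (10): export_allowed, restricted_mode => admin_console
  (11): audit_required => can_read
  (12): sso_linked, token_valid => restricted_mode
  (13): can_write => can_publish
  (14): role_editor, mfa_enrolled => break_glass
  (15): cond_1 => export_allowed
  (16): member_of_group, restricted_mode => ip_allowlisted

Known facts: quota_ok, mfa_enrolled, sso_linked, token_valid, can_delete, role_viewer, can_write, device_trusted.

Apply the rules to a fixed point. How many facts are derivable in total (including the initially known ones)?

19

Round 1 fires (3), (5), (12), (13), giving owner, session_fresh, restricted_mode, can_publish.
Round 2 fires (2), (4), (9), giving cond_5, cond_2, can_invite.
Round 3 fires (6), giving audit_required.
Round 4 fires (11), giving can_read.
Round 5 fires (8), giving export_allowed.
Round 6 fires (10), giving admin_console.
Closure: {admin_console, audit_required, can_delete, can_invite, can_publish, can_read, can_write, cond_2, cond_5, device_trusted, export_allowed, mfa_enrolled, owner, quota_ok, restricted_mode, role_viewer, session_fresh, sso_linked, token_valid} — 19 facts.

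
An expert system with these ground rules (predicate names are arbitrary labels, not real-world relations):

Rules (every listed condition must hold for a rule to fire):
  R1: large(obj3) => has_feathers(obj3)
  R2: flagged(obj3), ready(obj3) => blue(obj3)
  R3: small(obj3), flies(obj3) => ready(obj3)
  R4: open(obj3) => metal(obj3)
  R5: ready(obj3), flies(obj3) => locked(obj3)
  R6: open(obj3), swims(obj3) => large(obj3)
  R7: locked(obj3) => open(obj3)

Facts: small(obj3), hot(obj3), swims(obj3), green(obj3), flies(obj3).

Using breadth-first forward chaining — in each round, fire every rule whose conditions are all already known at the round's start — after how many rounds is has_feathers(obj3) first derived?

Round 1 — R3, derive ready(obj3).
Round 2 — R5, derive locked(obj3).
Round 3 — R7, derive open(obj3).
Round 4 — R4, R6, derive metal(obj3), large(obj3).
Round 5 — R1, derive has_feathers(obj3).
has_feathers(obj3) first appears in round 5.

5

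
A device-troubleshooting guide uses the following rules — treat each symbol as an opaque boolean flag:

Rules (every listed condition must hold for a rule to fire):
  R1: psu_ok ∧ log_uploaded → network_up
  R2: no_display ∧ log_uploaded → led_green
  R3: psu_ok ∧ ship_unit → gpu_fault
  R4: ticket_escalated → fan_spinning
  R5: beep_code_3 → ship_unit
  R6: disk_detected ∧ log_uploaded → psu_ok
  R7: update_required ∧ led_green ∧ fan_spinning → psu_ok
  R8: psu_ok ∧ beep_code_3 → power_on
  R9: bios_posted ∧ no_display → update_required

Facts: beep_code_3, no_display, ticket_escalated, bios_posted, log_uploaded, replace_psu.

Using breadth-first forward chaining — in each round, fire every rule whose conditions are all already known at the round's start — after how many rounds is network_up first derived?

3

Round 1: R2 [no_display ∧ log_uploaded → led_green]; R4 [ticket_escalated → fan_spinning]; R5 [beep_code_3 → ship_unit]; R9 [bios_posted ∧ no_display → update_required]. New: led_green, fan_spinning, ship_unit, update_required.
Round 2: R7 [update_required ∧ led_green ∧ fan_spinning → psu_ok]. New: psu_ok.
Round 3: R1 [psu_ok ∧ log_uploaded → network_up]; R3 [psu_ok ∧ ship_unit → gpu_fault]; R8 [psu_ok ∧ beep_code_3 → power_on]. New: network_up, gpu_fault, power_on.
network_up first appears in round 3.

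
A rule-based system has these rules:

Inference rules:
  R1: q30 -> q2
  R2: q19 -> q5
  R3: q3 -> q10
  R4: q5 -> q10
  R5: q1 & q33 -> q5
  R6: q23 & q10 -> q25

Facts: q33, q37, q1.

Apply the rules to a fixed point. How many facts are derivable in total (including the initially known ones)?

5

Round 1 — R5, derive q5.
Round 2 — R4, derive q10.
Closure: {q1, q10, q33, q37, q5} — 5 facts.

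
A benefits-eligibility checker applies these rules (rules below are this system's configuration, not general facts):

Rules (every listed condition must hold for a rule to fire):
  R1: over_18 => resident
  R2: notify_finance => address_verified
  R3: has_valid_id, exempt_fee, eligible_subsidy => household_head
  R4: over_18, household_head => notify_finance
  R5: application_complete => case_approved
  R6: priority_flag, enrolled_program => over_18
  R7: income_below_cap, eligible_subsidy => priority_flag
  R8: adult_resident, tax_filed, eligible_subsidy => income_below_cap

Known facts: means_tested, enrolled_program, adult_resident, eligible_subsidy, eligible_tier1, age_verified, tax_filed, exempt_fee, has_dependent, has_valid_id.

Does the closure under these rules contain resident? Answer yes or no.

yes

Round 1 fires R3, R8, giving household_head, income_below_cap.
Round 2 fires R7, giving priority_flag.
Round 3 fires R6, giving over_18.
Round 4 fires R1, R4, giving resident, notify_finance.
Round 5 fires R2, giving address_verified.
resident appears in round 4, so it is derivable.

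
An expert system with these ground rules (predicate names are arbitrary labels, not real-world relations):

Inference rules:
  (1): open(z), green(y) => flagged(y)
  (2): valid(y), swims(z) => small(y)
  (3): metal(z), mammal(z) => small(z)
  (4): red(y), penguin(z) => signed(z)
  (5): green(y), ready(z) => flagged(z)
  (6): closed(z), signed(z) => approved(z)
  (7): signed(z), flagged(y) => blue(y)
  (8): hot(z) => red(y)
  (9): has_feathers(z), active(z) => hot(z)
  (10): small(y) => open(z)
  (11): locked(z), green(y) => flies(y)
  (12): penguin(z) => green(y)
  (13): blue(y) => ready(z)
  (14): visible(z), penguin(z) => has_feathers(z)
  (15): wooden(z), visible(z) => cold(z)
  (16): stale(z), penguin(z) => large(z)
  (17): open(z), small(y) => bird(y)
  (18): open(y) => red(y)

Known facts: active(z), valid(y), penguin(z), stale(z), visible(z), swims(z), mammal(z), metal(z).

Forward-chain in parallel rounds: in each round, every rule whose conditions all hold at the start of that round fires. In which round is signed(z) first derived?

4

Round 1: (2) [valid(y), swims(z) => small(y)]; (3) [metal(z), mammal(z) => small(z)]; (12) [penguin(z) => green(y)]; (14) [visible(z), penguin(z) => has_feathers(z)]; (16) [stale(z), penguin(z) => large(z)]. Adds small(y), small(z), green(y), has_feathers(z), large(z).
Round 2: (9) [has_feathers(z), active(z) => hot(z)]; (10) [small(y) => open(z)]. Adds hot(z), open(z).
Round 3: (1) [open(z), green(y) => flagged(y)]; (8) [hot(z) => red(y)]; (17) [open(z), small(y) => bird(y)]. Adds flagged(y), red(y), bird(y).
Round 4: (4) [red(y), penguin(z) => signed(z)]. Adds signed(z).
signed(z) first appears in round 4.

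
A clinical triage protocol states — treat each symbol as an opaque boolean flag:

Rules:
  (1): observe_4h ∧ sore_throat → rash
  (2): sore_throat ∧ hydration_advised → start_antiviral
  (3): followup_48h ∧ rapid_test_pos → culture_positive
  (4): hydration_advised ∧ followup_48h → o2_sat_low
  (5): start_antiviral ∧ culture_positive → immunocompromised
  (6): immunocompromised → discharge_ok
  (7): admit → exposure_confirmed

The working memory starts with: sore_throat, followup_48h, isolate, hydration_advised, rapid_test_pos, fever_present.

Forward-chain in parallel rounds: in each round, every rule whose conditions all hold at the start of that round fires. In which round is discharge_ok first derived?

Round 1: (2) [sore_throat ∧ hydration_advised → start_antiviral]; (3) [followup_48h ∧ rapid_test_pos → culture_positive]; (4) [hydration_advised ∧ followup_48h → o2_sat_low]. Adds start_antiviral, culture_positive, o2_sat_low.
Round 2: (5) [start_antiviral ∧ culture_positive → immunocompromised]. Adds immunocompromised.
Round 3: (6) [immunocompromised → discharge_ok]. Adds discharge_ok.
discharge_ok first appears in round 3.

3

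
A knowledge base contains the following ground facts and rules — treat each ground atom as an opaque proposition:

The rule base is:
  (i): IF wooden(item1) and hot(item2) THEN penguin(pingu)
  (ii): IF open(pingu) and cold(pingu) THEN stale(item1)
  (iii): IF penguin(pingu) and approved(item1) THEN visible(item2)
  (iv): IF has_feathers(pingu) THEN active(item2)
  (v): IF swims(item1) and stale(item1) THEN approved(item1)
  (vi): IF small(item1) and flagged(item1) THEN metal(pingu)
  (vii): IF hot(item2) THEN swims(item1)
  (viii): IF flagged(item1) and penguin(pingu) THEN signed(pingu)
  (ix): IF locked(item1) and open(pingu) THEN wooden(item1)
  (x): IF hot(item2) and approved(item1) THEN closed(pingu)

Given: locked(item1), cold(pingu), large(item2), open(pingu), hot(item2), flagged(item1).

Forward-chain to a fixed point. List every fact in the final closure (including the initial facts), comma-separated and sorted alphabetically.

Round 1 fires (ii), (vii), (ix), giving stale(item1), swims(item1), wooden(item1).
Round 2 fires (i), (v), giving penguin(pingu), approved(item1).
Round 3 fires (iii), (viii), (x), giving visible(item2), signed(pingu), closed(pingu).

approved(item1), closed(pingu), cold(pingu), flagged(item1), hot(item2), large(item2), locked(item1), open(pingu), penguin(pingu), signed(pingu), stale(item1), swims(item1), visible(item2), wooden(item1)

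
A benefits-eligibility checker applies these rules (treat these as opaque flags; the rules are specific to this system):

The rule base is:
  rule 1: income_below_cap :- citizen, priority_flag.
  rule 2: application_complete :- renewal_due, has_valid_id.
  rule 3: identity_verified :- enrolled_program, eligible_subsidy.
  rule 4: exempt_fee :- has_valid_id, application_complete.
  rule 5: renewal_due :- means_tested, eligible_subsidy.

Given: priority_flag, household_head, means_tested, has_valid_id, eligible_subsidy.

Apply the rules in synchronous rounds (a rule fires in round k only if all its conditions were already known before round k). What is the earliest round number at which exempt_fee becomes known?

Round 1: rule 5 [renewal_due :- means_tested, eligible_subsidy.]. Adds renewal_due.
Round 2: rule 2 [application_complete :- renewal_due, has_valid_id.]. Adds application_complete.
Round 3: rule 4 [exempt_fee :- has_valid_id, application_complete.]. Adds exempt_fee.
exempt_fee first appears in round 3.

3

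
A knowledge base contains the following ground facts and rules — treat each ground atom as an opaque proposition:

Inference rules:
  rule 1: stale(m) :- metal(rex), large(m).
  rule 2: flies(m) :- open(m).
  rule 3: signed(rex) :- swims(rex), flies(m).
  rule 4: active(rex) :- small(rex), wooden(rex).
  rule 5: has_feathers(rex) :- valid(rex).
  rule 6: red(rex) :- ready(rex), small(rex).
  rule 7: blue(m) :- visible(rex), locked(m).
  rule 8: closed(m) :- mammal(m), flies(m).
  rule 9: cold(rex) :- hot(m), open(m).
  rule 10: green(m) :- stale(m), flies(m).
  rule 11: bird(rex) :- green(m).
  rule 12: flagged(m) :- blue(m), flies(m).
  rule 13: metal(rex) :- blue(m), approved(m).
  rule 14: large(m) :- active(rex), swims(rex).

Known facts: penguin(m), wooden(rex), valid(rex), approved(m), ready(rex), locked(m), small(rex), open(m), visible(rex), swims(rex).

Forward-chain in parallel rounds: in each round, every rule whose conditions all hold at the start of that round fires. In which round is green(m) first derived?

Round 1: rule 2 [flies(m) :- open(m).]; rule 4 [active(rex) :- small(rex), wooden(rex).]; rule 5 [has_feathers(rex) :- valid(rex).]; rule 6 [red(rex) :- ready(rex), small(rex).]; rule 7 [blue(m) :- visible(rex), locked(m).]. New: flies(m), active(rex), has_feathers(rex), red(rex), blue(m).
Round 2: rule 3 [signed(rex) :- swims(rex), flies(m).]; rule 12 [flagged(m) :- blue(m), flies(m).]; rule 13 [metal(rex) :- blue(m), approved(m).]; rule 14 [large(m) :- active(rex), swims(rex).]. New: signed(rex), flagged(m), metal(rex), large(m).
Round 3: rule 1 [stale(m) :- metal(rex), large(m).]. New: stale(m).
Round 4: rule 10 [green(m) :- stale(m), flies(m).]. New: green(m).
green(m) first appears in round 4.

4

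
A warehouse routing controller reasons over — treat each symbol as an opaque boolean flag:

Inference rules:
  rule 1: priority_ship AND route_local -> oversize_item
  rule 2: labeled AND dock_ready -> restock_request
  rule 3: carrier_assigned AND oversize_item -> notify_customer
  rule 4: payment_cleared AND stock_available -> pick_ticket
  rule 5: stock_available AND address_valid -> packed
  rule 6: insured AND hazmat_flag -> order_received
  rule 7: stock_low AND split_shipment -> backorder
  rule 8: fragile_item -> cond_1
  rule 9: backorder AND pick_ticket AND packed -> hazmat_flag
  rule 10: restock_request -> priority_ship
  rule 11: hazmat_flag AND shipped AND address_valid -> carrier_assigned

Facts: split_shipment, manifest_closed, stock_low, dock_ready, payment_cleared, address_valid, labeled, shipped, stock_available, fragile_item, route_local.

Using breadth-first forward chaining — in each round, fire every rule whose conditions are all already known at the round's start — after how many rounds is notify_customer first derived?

Round 1: rule 2 [labeled AND dock_ready -> restock_request]; rule 4 [payment_cleared AND stock_available -> pick_ticket]; rule 5 [stock_available AND address_valid -> packed]; rule 7 [stock_low AND split_shipment -> backorder]; rule 8 [fragile_item -> cond_1]. New: restock_request, pick_ticket, packed, backorder, cond_1.
Round 2: rule 9 [backorder AND pick_ticket AND packed -> hazmat_flag]; rule 10 [restock_request -> priority_ship]. New: hazmat_flag, priority_ship.
Round 3: rule 1 [priority_ship AND route_local -> oversize_item]; rule 11 [hazmat_flag AND shipped AND address_valid -> carrier_assigned]. New: oversize_item, carrier_assigned.
Round 4: rule 3 [carrier_assigned AND oversize_item -> notify_customer]. New: notify_customer.
notify_customer first appears in round 4.

4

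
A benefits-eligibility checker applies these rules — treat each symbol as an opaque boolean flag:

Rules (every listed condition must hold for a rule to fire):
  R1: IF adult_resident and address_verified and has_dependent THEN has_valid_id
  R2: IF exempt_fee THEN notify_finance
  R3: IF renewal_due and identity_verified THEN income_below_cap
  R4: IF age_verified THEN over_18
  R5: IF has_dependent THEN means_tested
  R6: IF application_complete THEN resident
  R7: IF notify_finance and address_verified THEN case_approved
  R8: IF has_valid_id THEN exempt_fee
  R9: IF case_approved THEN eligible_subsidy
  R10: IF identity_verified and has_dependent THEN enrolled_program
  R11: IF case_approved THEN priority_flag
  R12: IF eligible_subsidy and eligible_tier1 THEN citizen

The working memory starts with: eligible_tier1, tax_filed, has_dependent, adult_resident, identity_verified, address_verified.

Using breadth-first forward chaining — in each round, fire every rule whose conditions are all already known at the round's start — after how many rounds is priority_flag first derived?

Round 1 — R1, R5, R10, derive has_valid_id, means_tested, enrolled_program.
Round 2 — R8, derive exempt_fee.
Round 3 — R2, derive notify_finance.
Round 4 — R7, derive case_approved.
Round 5 — R9, R11, derive eligible_subsidy, priority_flag.
priority_flag first appears in round 5.

5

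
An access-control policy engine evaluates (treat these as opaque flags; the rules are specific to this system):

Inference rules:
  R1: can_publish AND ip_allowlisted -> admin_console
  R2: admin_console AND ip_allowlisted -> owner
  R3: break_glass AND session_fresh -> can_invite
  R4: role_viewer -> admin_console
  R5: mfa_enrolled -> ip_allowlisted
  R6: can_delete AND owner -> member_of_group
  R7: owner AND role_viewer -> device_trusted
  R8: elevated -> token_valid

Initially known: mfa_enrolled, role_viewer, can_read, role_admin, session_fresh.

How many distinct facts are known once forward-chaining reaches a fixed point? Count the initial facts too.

9

[1] R4 [role_viewer -> admin_console]; R5 [mfa_enrolled -> ip_allowlisted]. ⇒ new: admin_console, ip_allowlisted.
[2] R2 [admin_console AND ip_allowlisted -> owner]. ⇒ new: owner.
[3] R7 [owner AND role_viewer -> device_trusted]. ⇒ new: device_trusted.
Closure: {admin_console, can_read, device_trusted, ip_allowlisted, mfa_enrolled, owner, role_admin, role_viewer, session_fresh} — 9 facts.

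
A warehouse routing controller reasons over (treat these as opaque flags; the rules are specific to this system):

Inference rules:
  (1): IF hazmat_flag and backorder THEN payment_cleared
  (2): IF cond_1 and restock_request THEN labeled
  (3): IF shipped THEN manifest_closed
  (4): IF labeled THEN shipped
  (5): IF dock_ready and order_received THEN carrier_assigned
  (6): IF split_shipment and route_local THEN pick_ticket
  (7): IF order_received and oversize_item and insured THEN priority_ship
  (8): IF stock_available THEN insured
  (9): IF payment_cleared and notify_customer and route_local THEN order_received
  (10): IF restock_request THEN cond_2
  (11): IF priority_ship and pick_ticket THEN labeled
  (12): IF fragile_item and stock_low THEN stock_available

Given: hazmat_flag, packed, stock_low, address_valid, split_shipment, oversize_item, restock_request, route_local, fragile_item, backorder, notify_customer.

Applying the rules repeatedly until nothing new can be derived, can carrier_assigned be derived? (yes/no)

Round 1 fires (1), (6), (10), (12), giving payment_cleared, pick_ticket, cond_2, stock_available.
Round 2 fires (8), (9), giving insured, order_received.
Round 3 fires (7), giving priority_ship.
Round 4 fires (11), giving labeled.
Round 5 fires (4), giving shipped.
Round 6 fires (3), giving manifest_closed.
Fixed point reached. carrier_assigned is concluded only by (5); (5) needs dock_ready (never derived).

no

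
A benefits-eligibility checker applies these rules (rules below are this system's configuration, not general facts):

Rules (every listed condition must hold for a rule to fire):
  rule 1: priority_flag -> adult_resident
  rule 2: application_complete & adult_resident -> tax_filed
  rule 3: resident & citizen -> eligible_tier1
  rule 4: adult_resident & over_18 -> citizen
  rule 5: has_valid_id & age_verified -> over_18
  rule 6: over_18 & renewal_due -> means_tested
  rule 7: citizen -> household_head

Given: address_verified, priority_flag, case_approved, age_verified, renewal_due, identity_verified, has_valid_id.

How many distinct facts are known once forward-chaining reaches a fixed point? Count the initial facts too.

Round 1: rule 1 [priority_flag -> adult_resident]; rule 5 [has_valid_id & age_verified -> over_18]. New: adult_resident, over_18.
Round 2: rule 4 [adult_resident & over_18 -> citizen]; rule 6 [over_18 & renewal_due -> means_tested]. New: citizen, means_tested.
Round 3: rule 7 [citizen -> household_head]. New: household_head.
Closure: {address_verified, adult_resident, age_verified, case_approved, citizen, has_valid_id, household_head, identity_verified, means_tested, over_18, priority_flag, renewal_due} — 12 facts.

12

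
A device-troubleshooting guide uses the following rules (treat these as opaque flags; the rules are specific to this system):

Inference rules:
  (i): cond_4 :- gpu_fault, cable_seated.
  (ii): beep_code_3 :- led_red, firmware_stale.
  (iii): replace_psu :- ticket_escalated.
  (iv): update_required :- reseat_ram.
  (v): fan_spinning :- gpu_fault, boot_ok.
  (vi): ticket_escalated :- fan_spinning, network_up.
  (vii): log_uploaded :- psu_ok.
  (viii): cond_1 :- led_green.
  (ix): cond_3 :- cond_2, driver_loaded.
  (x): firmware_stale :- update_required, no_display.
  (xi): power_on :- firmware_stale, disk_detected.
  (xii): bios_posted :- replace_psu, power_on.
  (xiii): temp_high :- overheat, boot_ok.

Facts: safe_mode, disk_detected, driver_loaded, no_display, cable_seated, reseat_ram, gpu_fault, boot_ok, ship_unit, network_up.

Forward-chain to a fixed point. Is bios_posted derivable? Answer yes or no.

Round 1 — (i), (iv), (v), derive cond_4, update_required, fan_spinning.
Round 2 — (vi), (x), derive ticket_escalated, firmware_stale.
Round 3 — (iii), (xi), derive replace_psu, power_on.
Round 4 — (xii), derive bios_posted.
bios_posted appears in round 4, so it is derivable.

yes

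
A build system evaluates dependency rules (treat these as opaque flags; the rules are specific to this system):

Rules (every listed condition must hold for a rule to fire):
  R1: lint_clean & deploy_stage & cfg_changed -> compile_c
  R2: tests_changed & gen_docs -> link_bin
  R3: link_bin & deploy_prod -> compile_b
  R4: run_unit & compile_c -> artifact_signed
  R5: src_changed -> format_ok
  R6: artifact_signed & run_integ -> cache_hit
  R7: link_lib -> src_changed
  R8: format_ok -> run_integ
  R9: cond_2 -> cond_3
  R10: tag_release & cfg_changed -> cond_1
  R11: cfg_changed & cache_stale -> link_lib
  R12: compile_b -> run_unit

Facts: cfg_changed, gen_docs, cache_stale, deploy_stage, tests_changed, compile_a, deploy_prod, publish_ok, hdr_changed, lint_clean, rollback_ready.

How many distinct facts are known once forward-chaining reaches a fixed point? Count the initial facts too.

21

Round 1 fires R1, R2, R11, giving compile_c, link_bin, link_lib.
Round 2 fires R3, R7, giving compile_b, src_changed.
Round 3 fires R5, R12, giving format_ok, run_unit.
Round 4 fires R4, R8, giving artifact_signed, run_integ.
Round 5 fires R6, giving cache_hit.
Closure: {artifact_signed, cache_hit, cache_stale, cfg_changed, compile_a, compile_b, compile_c, deploy_prod, deploy_stage, format_ok, gen_docs, hdr_changed, link_bin, link_lib, lint_clean, publish_ok, rollback_ready, run_integ, run_unit, src_changed, tests_changed} — 21 facts.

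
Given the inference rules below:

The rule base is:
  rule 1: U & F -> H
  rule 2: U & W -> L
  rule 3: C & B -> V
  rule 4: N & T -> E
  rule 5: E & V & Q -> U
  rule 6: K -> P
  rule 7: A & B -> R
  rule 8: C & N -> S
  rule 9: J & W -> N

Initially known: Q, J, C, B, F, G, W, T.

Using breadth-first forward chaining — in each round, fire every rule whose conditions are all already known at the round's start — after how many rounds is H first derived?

Round 1 — rule 3, rule 9, derive V, N.
Round 2 — rule 4, rule 8, derive E, S.
Round 3 — rule 5, derive U.
Round 4 — rule 1, rule 2, derive H, L.
H first appears in round 4.

4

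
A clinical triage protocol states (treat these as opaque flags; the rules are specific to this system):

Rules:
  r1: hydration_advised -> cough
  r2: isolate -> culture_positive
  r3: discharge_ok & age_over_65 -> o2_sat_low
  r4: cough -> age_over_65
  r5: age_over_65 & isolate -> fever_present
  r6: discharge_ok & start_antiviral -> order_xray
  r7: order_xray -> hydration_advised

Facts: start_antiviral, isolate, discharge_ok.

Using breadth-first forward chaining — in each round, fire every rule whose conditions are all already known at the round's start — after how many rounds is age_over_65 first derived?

Round 1 — r2, r6, derive culture_positive, order_xray.
Round 2 — r7, derive hydration_advised.
Round 3 — r1, derive cough.
Round 4 — r4, derive age_over_65.
age_over_65 first appears in round 4.

4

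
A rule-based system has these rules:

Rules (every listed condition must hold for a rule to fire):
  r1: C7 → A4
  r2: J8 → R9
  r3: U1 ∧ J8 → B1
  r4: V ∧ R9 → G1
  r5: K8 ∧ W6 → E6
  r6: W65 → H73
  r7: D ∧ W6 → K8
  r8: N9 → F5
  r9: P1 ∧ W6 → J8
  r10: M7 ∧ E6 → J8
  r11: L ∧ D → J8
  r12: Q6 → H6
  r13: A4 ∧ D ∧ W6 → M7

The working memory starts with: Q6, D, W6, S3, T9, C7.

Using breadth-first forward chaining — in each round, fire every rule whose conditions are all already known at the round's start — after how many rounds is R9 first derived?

4

Round 1: r1 [C7 → A4]; r7 [D ∧ W6 → K8]; r12 [Q6 → H6]. New: A4, K8, H6.
Round 2: r5 [K8 ∧ W6 → E6]; r13 [A4 ∧ D ∧ W6 → M7]. New: E6, M7.
Round 3: r10 [M7 ∧ E6 → J8]. New: J8.
Round 4: r2 [J8 → R9]. New: R9.
R9 first appears in round 4.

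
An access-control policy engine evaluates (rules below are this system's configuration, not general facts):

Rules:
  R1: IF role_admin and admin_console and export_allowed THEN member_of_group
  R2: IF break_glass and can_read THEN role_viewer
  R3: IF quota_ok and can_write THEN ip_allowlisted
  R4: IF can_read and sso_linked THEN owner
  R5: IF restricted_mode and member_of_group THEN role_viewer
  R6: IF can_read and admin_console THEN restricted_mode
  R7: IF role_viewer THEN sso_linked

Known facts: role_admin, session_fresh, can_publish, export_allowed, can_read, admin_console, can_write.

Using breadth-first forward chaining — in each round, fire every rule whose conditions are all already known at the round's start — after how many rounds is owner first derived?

4

[1] R1 [IF role_admin and admin_console and export_allowed THEN member_of_group]; R6 [IF can_read and admin_console THEN restricted_mode]. ⇒ new: member_of_group, restricted_mode.
[2] R5 [IF restricted_mode and member_of_group THEN role_viewer]. ⇒ new: role_viewer.
[3] R7 [IF role_viewer THEN sso_linked]. ⇒ new: sso_linked.
[4] R4 [IF can_read and sso_linked THEN owner]. ⇒ new: owner.
owner first appears in round 4.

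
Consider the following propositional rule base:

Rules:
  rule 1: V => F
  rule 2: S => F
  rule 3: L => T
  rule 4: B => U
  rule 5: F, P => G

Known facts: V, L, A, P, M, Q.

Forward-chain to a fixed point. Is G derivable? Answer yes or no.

[1] rule 1 [V => F]; rule 3 [L => T]. ⇒ new: F, T.
[2] rule 5 [F, P => G]. ⇒ new: G.
G appears in round 2, so it is derivable.

yes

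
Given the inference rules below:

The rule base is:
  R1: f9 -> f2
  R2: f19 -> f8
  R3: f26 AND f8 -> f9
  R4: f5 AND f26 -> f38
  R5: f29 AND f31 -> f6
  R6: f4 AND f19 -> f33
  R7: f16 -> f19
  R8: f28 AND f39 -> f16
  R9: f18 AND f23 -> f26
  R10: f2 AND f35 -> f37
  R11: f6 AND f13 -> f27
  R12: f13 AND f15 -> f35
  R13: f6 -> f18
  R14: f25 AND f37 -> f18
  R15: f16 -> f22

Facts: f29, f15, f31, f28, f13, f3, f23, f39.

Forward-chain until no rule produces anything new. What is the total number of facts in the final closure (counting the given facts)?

Round 1 — R5, R8, R12, derive f6, f16, f35.
Round 2 — R7, R11, R13, R15, derive f19, f27, f18, f22.
Round 3 — R2, R9, derive f8, f26.
Round 4 — R3, derive f9.
Round 5 — R1, derive f2.
Round 6 — R10, derive f37.
Closure: {f13, f15, f16, f18, f19, f2, f22, f23, f26, f27, f28, f29, f3, f31, f35, f37, f39, f6, f8, f9} — 20 facts.

20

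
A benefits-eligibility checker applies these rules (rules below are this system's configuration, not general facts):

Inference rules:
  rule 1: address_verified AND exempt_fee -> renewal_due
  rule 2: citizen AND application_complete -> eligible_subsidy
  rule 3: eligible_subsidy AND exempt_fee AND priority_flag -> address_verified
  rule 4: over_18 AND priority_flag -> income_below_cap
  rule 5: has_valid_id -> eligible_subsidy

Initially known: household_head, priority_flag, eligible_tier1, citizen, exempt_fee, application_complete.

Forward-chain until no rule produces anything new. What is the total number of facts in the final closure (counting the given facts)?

9

Round 1: rule 2 [citizen AND application_complete -> eligible_subsidy]. New: eligible_subsidy.
Round 2: rule 3 [eligible_subsidy AND exempt_fee AND priority_flag -> address_verified]. New: address_verified.
Round 3: rule 1 [address_verified AND exempt_fee -> renewal_due]. New: renewal_due.
Closure: {address_verified, application_complete, citizen, eligible_subsidy, eligible_tier1, exempt_fee, household_head, priority_flag, renewal_due} — 9 facts.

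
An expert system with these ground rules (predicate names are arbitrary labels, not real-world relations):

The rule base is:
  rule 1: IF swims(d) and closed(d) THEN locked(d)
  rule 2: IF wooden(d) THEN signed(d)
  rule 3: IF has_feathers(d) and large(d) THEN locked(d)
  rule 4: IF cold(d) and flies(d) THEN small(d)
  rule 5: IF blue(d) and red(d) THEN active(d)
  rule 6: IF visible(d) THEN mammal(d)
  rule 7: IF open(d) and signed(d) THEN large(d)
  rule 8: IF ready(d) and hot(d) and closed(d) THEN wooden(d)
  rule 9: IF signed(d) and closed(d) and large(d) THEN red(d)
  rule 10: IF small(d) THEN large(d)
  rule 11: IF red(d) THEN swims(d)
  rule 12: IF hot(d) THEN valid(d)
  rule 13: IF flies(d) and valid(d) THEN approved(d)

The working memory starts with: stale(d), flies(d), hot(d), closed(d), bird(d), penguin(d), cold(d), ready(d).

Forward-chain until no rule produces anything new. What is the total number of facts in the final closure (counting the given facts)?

Round 1 — rule 4, rule 8, rule 12, derive small(d), wooden(d), valid(d).
Round 2 — rule 2, rule 10, rule 13, derive signed(d), large(d), approved(d).
Round 3 — rule 9, derive red(d).
Round 4 — rule 11, derive swims(d).
Round 5 — rule 1, derive locked(d).
Closure: {approved(d), bird(d), closed(d), cold(d), flies(d), hot(d), large(d), locked(d), penguin(d), ready(d), red(d), signed(d), small(d), stale(d), swims(d), valid(d), wooden(d)} — 17 facts.

17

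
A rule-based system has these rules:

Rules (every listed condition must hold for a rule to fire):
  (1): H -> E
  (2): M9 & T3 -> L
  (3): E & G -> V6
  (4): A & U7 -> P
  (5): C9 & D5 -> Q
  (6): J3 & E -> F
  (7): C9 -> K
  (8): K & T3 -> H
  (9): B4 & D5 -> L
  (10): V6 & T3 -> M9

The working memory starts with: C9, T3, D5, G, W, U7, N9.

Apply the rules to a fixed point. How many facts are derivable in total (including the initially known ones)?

14

Round 1: (5) [C9 & D5 -> Q]; (7) [C9 -> K]. New: Q, K.
Round 2: (8) [K & T3 -> H]. New: H.
Round 3: (1) [H -> E]. New: E.
Round 4: (3) [E & G -> V6]. New: V6.
Round 5: (10) [V6 & T3 -> M9]. New: M9.
Round 6: (2) [M9 & T3 -> L]. New: L.
Closure: {C9, D5, E, G, H, K, L, M9, N9, Q, T3, U7, V6, W} — 14 facts.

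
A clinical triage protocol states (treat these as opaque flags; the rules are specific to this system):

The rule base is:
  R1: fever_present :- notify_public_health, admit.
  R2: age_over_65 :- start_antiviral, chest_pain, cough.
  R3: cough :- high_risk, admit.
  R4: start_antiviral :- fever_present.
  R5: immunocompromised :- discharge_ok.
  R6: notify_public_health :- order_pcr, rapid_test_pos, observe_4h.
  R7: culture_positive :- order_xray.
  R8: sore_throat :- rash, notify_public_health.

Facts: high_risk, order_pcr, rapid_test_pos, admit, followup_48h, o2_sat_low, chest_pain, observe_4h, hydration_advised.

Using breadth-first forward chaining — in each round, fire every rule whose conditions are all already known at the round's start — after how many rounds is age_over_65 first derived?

4

Round 1: R3 [cough :- high_risk, admit.]; R6 [notify_public_health :- order_pcr, rapid_test_pos, observe_4h.]. Adds cough, notify_public_health.
Round 2: R1 [fever_present :- notify_public_health, admit.]. Adds fever_present.
Round 3: R4 [start_antiviral :- fever_present.]. Adds start_antiviral.
Round 4: R2 [age_over_65 :- start_antiviral, chest_pain, cough.]. Adds age_over_65.
age_over_65 first appears in round 4.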